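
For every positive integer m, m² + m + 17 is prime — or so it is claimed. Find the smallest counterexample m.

We need the least positive integer m for which m² + m + 17 is not prime.
The first 15 eligible values, up to m = 15, all satisfy the conclusion.
m = 16: m² + m + 17 = 289 = 17 × 17, composite.
Hence m = 16 is a counterexample.

m = 16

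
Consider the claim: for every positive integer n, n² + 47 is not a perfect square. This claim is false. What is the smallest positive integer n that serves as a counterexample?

n = 23

Check each positive integer n in order until n² + 47 is a perfect square.
The first 22 eligible values, up to n = 22, all satisfy the conclusion.
n = 23: 23² + 47 = 576 = 24², a perfect square.
Hence n = 23 is a counterexample.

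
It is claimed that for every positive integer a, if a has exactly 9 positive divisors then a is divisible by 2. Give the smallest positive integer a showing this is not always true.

a = 225

We need the least positive integer a for which a has exactly 9 positive divisors but a is not divisible by 2.
a = 36: τ(36) = 9; 36 mod 2 = 0.
a = 100: τ(100) = 9; 100 mod 2 = 0.
a = 196: τ(196) = 9; 196 mod 2 = 0.
a = 225: τ(225) = 9; 225 mod 2 = 1.
Hence a = 225 is a counterexample.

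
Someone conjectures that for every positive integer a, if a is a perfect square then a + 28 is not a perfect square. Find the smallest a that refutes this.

a = 1: 1 + 28 = 29, not a perfect square.
a = 4: 4 + 28 = 32, not a perfect square.
a = 9: 9 + 28 = 37, not a perfect square.
a = 16: 16 + 28 = 44, not a perfect square.
a = 25: 25 + 28 = 53, not a perfect square.
a = 36: 36 = 6² and 36 + 28 = 64 = 8².
Hence a = 36 is a counterexample.

a = 36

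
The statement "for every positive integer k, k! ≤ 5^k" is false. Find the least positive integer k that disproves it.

k = 12

Check each positive integer k in order until k! > 5^k.
For k = 1, 2, 3, 4, …, 9, 10, 11 the conclusion holds.
k = 12: k! = 479001600 and 5^k = 244140625, so 479001600 > 244140625.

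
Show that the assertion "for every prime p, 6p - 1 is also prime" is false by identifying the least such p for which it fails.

p = 11

For p = 2, 3, 5, 7 the conclusion holds.
p = 11: 6p - 1 = 65 = 5 × 13, not prime.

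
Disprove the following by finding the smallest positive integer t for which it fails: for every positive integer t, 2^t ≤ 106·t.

A counterexample is any positive integer t such that 2^t > 106·t; we check each in order.
For t = 1, 2, 3, 4, 5, 6, 7, 8, 9, 10 the conclusion holds.
t = 11: 2^t = 2048 and 106·t = 1166, so 2048 > 1166.
So t = 11 is the smallest counterexample.

t = 11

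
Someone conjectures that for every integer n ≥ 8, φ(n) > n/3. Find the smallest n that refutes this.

n = 12

We need the least integer n ≥ 8 for which the claim fails.
n = 8: φ(8) = 4 and 8/3 = 8/3, so φ(8) > 8/3.
n = 9: φ(9) = 6 and 9/3 = 3, so φ(9) > 9/3.
n = 10: φ(10) = 4 and 10/3 = 10/3, so φ(10) > 10/3.
n = 11: φ(11) = 10 and 11/3 = 11/3, so φ(11) > 11/3.
n = 12: φ(12) = 4 and 12/3 = 4, so φ(12) ≤ 12/3.
Hence n = 12 is a counterexample.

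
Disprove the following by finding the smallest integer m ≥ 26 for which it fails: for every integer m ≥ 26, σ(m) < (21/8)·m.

Check each integer m ≥ 26 in order until the claim fails.
For m = 26, 27, 28, 29, …, 57, 58, 59 the conclusion holds.
m = 60: σ(60) = 168; 168 ≥ 315/2.
So m = 60 is the smallest counterexample.

m = 60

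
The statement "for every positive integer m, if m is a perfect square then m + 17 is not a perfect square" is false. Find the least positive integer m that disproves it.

A counterexample is any positive integer m such that m is a perfect square but m + 17 is a perfect square; we check each in order.
The first 7 eligible values, up to m = 49, all satisfy the conclusion.
m = 64: 64 = 8² and 64 + 17 = 81 = 9².

m = 64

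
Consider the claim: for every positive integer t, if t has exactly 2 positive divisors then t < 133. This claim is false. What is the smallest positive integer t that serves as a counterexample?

The first 32 eligible values, up to t = 131, all satisfy the conclusion.
t = 137: τ(137) = 2; 137 ≥ 133.

t = 137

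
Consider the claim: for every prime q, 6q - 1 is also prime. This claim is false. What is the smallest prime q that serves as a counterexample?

q = 2: 6q - 1 = 11, prime.
q = 3: 6q - 1 = 17, prime.
q = 5: 6q - 1 = 29, prime.
q = 7: 6q - 1 = 41, prime.
q = 11: 6q - 1 = 65 = 5 × 13, not prime.

q = 11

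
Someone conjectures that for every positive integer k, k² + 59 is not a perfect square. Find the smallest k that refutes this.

k = 29

For k = 1, 2, 3, 4, …, 26, 27, 28 the conclusion holds.
k = 29: 29² + 59 = 900 = 30², a perfect square.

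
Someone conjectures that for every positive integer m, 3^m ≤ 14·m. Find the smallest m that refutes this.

m = 4

m = 1: 3^m = 3 and 14·m = 14, so 3 ≤ 14.
m = 2: 3^m = 9 and 14·m = 28, so 9 ≤ 28.
m = 3: 3^m = 27 and 14·m = 42, so 27 ≤ 42.
m = 4: 3^m = 81 and 14·m = 56, so 81 > 56.
Thus m = 4 disproves the claim, and no smaller m works.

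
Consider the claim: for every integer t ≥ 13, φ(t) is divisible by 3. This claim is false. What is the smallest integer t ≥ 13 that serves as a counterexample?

Check each integer t ≥ 13 in order until φ(t) is not divisible by 3.
For t = 13, 14 the conclusion holds.
t = 15: φ(15) = 8; 8 mod 3 = 2.

t = 15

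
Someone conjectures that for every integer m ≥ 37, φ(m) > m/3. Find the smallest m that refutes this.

We need the least integer m ≥ 37 for which the claim fails.
The first 5 eligible values, up to m = 41, all satisfy the conclusion.
m = 42: φ(42) = 12 and 42/3 = 14, so φ(42) ≤ 42/3.
Hence m = 42 is a counterexample.

m = 42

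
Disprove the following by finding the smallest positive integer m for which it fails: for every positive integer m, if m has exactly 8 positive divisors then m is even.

We need the least positive integer m for which m has exactly 8 positive divisors but m is odd.
The first 12 eligible values, up to m = 104, all satisfy the conclusion.
m = 105: divisors of 105: 1, 3, 5, 7, 15, 21, 35, 105; 105 is odd.
Thus m = 105 disproves the claim, and no smaller m works.

m = 105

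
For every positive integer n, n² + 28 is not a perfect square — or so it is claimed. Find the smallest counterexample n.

The first 5 eligible values, up to n = 5, all satisfy the conclusion.
n = 6: 6² + 28 = 64 = 8², a perfect square.
Thus n = 6 disproves the claim, and no smaller n works.

n = 6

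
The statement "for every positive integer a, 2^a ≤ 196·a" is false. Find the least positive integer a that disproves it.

We need the least positive integer a for which 2^a > 196·a.
For a = 1, 2, 3, 4, …, 9, 10, 11 the conclusion holds.
a = 12: 2^a = 4096 and 196·a = 2352, so 4096 > 2352.
Hence a = 12 is a counterexample.

a = 12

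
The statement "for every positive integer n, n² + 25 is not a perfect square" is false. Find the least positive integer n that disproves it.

Check each positive integer n in order until n² + 25 is a perfect square.
For n = 1, 2, 3, 4, …, 9, 10, 11 the conclusion holds.
n = 12: 12² + 25 = 169 = 13², a perfect square.

n = 12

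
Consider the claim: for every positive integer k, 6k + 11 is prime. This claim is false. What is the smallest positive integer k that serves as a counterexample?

A counterexample is any positive integer k such that 6k + 11 is not prime; we check each in order.
For k = 1, 2, 3 the conclusion holds.
k = 4: 6k + 11 = 35 = 5 × 7, composite.
Hence k = 4 is a counterexample.

k = 4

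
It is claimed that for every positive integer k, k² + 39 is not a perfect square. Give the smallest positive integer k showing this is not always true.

k = 5

k = 1: 1² + 39 = 40, not a perfect square.
k = 2: 2² + 39 = 43, not a perfect square.
k = 3: 3² + 39 = 48, not a perfect square.
k = 4: 4² + 39 = 55, not a perfect square.
k = 5: 5² + 39 = 64 = 8², a perfect square.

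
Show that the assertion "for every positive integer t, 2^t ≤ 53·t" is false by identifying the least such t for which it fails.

t = 9

t = 1: 2^t = 2 and 53·t = 53, so 2 ≤ 53.
t = 2: 2^t = 4 and 53·t = 106, so 4 ≤ 106.
t = 3: 2^t = 8 and 53·t = 159, so 8 ≤ 159.
t = 4: 2^t = 16 and 53·t = 212, so 16 ≤ 212.
t = 5: 2^t = 32 and 53·t = 265, so 32 ≤ 265.
t = 6: 2^t = 64 and 53·t = 318, so 64 ≤ 318.
t = 7: 2^t = 128 and 53·t = 371, so 128 ≤ 371.
t = 8: 2^t = 256 and 53·t = 424, so 256 ≤ 424.
t = 9: 2^t = 512 and 53·t = 477, so 512 > 477.
So t = 9 is the smallest counterexample.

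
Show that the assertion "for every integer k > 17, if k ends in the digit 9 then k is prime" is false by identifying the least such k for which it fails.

For k = 19, 29 the conclusion holds.
k = 39: 39 ends in 9; 39 = 3 × 13, composite.
Hence k = 39 is a counterexample.

k = 39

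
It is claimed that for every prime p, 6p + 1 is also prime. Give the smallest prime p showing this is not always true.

p = 19

We need the least prime p for which 6p + 1 is not prime.
For p = 2, 3, 5, 7, 11, 13, 17 the conclusion holds.
p = 19: 6p + 1 = 115 = 5 × 23, not prime.
Hence p = 19 is a counterexample.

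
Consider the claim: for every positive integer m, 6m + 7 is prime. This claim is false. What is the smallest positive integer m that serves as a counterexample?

Check each positive integer m in order until 6m + 7 is not prime.
m = 1: 6m + 7 = 13, prime.
m = 2: 6m + 7 = 19, prime.
m = 3: 6m + 7 = 25 = 5 × 5, composite.
Thus m = 3 disproves the claim, and no smaller m works.

m = 3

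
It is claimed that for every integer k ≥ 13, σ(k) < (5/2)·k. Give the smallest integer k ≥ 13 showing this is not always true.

For k = 13, 14, 15, 16, …, 21, 22, 23 the conclusion holds.
k = 24: σ(24) = 60; 60 ≥ 60.

k = 24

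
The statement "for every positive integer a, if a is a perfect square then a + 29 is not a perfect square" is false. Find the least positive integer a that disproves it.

a = 196

We need the least positive integer a for which a is a perfect square but a + 29 is a perfect square.
The first 13 eligible values, up to a = 169, all satisfy the conclusion.
a = 196: 196 = 14² and 196 + 29 = 225 = 15².
Thus a = 196 disproves the claim, and no smaller a works.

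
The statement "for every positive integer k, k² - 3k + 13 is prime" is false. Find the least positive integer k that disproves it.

For k = 1, 2, 3, 4, …, 9, 10, 11 the conclusion holds.
k = 12: k² - 3k + 13 = 121 = 11 × 11, composite.
Thus k = 12 disproves the claim, and no smaller k works.

k = 12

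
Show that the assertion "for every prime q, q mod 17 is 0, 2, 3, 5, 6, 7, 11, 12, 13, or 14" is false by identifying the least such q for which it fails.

q = 43

We need the least prime q for which the claim fails.
For q = 2, 3, 5, 7, …, 31, 37, 41 the conclusion holds.
q = 43: 43 mod 17 = 9 — not in {0, 2, 3, 5, 6, 7, 11, 12, 13, 14}.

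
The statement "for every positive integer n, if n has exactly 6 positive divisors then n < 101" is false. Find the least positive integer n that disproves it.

n = 116

We need the least positive integer n for which n has exactly 6 positive divisors but the claim fails.
For n = 12, 18, 20, 28, …, 92, 98, 99 the conclusion holds.
n = 116: τ(116) = 6; 116 ≥ 101.
Hence n = 116 is a counterexample.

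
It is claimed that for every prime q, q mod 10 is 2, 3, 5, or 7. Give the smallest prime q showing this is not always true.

q = 11

For q = 2, 3, 5, 7 the conclusion holds.
q = 11: 11 mod 10 = 1 — not in {2, 3, 5, 7}.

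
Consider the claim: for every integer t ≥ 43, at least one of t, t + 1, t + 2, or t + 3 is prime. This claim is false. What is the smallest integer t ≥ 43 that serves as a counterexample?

Check each integer t ≥ 43 in order until t, t + 1, t + 2, t + 3 are all composite.
t = 43: 43 is prime.
t = 44: 47 is prime.
t = 45: 47 is prime.
t = 46: 47 is prime.
t = 47: 47 is prime.
t = 48: 48 = 2 × 24; 49 = 7 × 7; 50 = 2 × 25; 51 = 3 × 17 — all composite.

t = 48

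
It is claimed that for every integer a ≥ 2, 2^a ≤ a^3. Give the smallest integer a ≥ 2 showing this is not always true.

a = 10

a = 2: 2^a = 4 and a^3 = 8, so 4 ≤ 8.
a = 3: 2^a = 8 and a^3 = 27, so 8 ≤ 27.
a = 4: 2^a = 16 and a^3 = 64, so 16 ≤ 64.
a = 5: 2^a = 32 and a^3 = 125, so 32 ≤ 125.
a = 6: 2^a = 64 and a^3 = 216, so 64 ≤ 216.
a = 7: 2^a = 128 and a^3 = 343, so 128 ≤ 343.
a = 8: 2^a = 256 and a^3 = 512, so 256 ≤ 512.
a = 9: 2^a = 512 and a^3 = 729, so 512 ≤ 729.
a = 10: 2^a = 1024 and a^3 = 1000, so 1024 > 1000.
So a = 10 is the smallest counterexample.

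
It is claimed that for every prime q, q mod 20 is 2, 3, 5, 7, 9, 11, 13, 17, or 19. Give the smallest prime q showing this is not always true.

q = 41

Check each prime q in order until the claim fails.
The first 12 eligible values, up to q = 37, all satisfy the conclusion.
q = 41: 41 mod 20 = 1 — not in {2, 3, 5, 7, 9, 11, 13, 17, 19}.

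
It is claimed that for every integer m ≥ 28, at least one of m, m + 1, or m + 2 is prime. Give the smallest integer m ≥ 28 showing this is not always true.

The first 4 eligible values, up to m = 31, all satisfy the conclusion.
m = 32: 32 = 2 × 16; 33 = 3 × 11; 34 = 2 × 17 — all composite.
Hence m = 32 is a counterexample.

m = 32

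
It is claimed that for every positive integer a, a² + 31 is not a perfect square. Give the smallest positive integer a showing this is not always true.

A counterexample is any positive integer a such that a² + 31 is a perfect square; we check each in order.
The first 14 eligible values, up to a = 14, all satisfy the conclusion.
a = 15: 15² + 31 = 256 = 16², a perfect square.
Thus a = 15 disproves the claim, and no smaller a works.

a = 15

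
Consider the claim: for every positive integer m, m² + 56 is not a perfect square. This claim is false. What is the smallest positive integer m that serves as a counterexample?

m = 5

m = 1: 1² + 56 = 57, not a perfect square.
m = 2: 2² + 56 = 60, not a perfect square.
m = 3: 3² + 56 = 65, not a perfect square.
m = 4: 4² + 56 = 72, not a perfect square.
m = 5: 5² + 56 = 81 = 9², a perfect square.
So m = 5 is the smallest counterexample.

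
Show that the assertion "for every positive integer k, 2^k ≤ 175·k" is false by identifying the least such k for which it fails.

k = 11

A counterexample is any positive integer k such that 2^k > 175·k; we check each in order.
The first 10 eligible values, up to k = 10, all satisfy the conclusion.
k = 11: 2^k = 2048 and 175·k = 1925, so 2048 > 1925.
So k = 11 is the smallest counterexample.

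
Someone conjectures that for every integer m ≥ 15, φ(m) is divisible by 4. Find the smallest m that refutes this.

Check each integer m ≥ 15 in order until φ(m) is not divisible by 4.
m = 15: φ(15) = 8; 8 mod 4 = 0.
m = 16: φ(16) = 8; 8 mod 4 = 0.
m = 17: φ(17) = 16; 16 mod 4 = 0.
m = 18: φ(18) = 6; 6 mod 4 = 2.

m = 18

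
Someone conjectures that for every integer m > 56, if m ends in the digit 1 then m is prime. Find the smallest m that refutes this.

m = 81

m = 61: 61 ends in 1 and is prime.
m = 71: 71 ends in 1 and is prime.
m = 81: 81 ends in 1; 81 = 3 × 27, composite.
So m = 81 is the smallest counterexample.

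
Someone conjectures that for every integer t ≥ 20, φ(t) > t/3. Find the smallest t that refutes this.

The first 4 eligible values, up to t = 23, all satisfy the conclusion.
t = 24: φ(24) = 8 and 24/3 = 8, so φ(24) ≤ 24/3.
Hence t = 24 is a counterexample.

t = 24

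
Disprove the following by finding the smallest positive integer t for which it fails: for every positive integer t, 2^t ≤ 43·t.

Check each positive integer t in order until 2^t > 43·t.
For t = 1, 2, 3, 4, 5, 6, 7, 8 the conclusion holds.
t = 9: 2^t = 512 and 43·t = 387, so 512 > 387.
Hence t = 9 is a counterexample.

t = 9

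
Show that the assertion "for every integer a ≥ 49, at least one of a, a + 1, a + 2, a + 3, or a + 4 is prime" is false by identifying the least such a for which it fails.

a = 54

For a = 49, 50, 51, 52, 53 the conclusion holds.
a = 54: 54 = 2 × 27; 55 = 5 × 11; 56 = 2 × 28; 57 = 3 × 19; 58 = 2 × 29 — all composite.
So a = 54 is the smallest counterexample.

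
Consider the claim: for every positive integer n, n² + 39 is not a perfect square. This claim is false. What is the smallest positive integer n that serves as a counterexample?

n = 5

For n = 1, 2, 3, 4 the conclusion holds.
n = 5: 5² + 39 = 64 = 8², a perfect square.
So n = 5 is the smallest counterexample.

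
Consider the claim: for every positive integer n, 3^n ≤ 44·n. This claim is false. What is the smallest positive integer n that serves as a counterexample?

A counterexample is any positive integer n such that 3^n > 44·n; we check each in order.
The first 4 eligible values, up to n = 4, all satisfy the conclusion.
n = 5: 3^n = 243 and 44·n = 220, so 243 > 220.
Thus n = 5 disproves the claim, and no smaller n works.

n = 5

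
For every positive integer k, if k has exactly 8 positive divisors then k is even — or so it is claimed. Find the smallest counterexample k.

k = 105

A counterexample is any positive integer k such that k has exactly 8 positive divisors but k is odd; we check each in order.
For k = 24, 30, 40, 42, …, 88, 102, 104 the conclusion holds.
k = 105: divisors of 105: 1, 3, 5, 7, 15, 21, 35, 105; 105 is odd.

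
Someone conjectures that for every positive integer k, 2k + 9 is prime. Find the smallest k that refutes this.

k = 3

For k = 1, 2 the conclusion holds.
k = 3: 2k + 9 = 15 = 3 × 5, composite.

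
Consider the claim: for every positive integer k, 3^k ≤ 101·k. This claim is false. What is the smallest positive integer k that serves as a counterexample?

k = 6

A counterexample is any positive integer k such that 3^k > 101·k; we check each in order.
The first 5 eligible values, up to k = 5, all satisfy the conclusion.
k = 6: 3^k = 729 and 101·k = 606, so 729 > 606.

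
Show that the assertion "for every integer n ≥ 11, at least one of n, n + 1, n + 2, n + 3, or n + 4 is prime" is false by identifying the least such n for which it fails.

We need the least integer n ≥ 11 for which n, n + 1, n + 2, n + 3, n + 4 are all composite.
The first 13 eligible values, up to n = 23, all satisfy the conclusion.
n = 24: 24 = 2 × 12; 25 = 5 × 5; 26 = 2 × 13; 27 = 3 × 9; 28 = 2 × 14 — all composite.
So n = 24 is the smallest counterexample.

n = 24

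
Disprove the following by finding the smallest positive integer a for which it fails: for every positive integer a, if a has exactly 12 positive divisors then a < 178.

a = 198

Check each positive integer a in order until a has exactly 12 positive divisors but the claim fails.
For a = 60, 72, 84, 90, …, 150, 156, 160 the conclusion holds.
a = 198: τ(198) = 12; 198 ≥ 178.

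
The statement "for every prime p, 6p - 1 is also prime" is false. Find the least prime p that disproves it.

p = 11

We need the least prime p for which 6p - 1 is not prime.
The first 4 eligible values, up to p = 7, all satisfy the conclusion.
p = 11: 6p - 1 = 65 = 5 × 13, not prime.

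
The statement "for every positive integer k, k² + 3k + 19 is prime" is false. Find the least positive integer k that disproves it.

k = 15

A counterexample is any positive integer k such that k² + 3k + 19 is not prime; we check each in order.
For k = 1, 2, 3, 4, …, 12, 13, 14 the conclusion holds.
k = 15: k² + 3k + 19 = 289 = 17 × 17, composite.
Hence k = 15 is a counterexample.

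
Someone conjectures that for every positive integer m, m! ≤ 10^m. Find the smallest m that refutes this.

m = 25

A counterexample is any positive integer m such that m! > 10^m; we check each in order.
For m = 1, 2, 3, 4, …, 22, 23, 24 the conclusion holds.
m = 25: m! = 15511210043330985984000000 and 10^m = 10000000000000000000000000, so 15511210043330985984000000 > 10000000000000000000000000.
So m = 25 is the smallest counterexample.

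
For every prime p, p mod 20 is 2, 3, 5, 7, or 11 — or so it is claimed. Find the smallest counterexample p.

p = 13

We need the least prime p for which the claim fails.
The first 5 eligible values, up to p = 11, all satisfy the conclusion.
p = 13: 13 mod 20 = 13 — not in {2, 3, 5, 7, 11}.
So p = 13 is the smallest counterexample.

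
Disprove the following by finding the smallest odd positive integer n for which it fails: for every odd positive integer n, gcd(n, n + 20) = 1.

We need the least odd positive integer n for which gcd(n, n + 20) > 1.
n = 1: gcd(1, 21) = 1.
n = 3: gcd(3, 23) = 1.
n = 5: gcd(5, 25) = 5.

n = 5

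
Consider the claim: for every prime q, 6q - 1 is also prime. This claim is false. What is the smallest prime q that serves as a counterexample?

q = 11

Check each prime q in order until 6q - 1 is not prime.
For q = 2, 3, 5, 7 the conclusion holds.
q = 11: 6q - 1 = 65 = 5 × 13, not prime.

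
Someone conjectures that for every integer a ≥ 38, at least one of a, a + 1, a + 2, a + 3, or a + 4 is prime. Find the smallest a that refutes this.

a = 48

Check each integer a ≥ 38 in order until a, a + 1, a + 2, a + 3, a + 4 are all composite.
For a = 38, 39, 40, 41, 42, 43, 44, 45, 46, 47 the conclusion holds.
a = 48: 48 = 2 × 24; 49 = 7 × 7; 50 = 2 × 25; 51 = 3 × 17; 52 = 2 × 26 — all composite.
Hence a = 48 is a counterexample.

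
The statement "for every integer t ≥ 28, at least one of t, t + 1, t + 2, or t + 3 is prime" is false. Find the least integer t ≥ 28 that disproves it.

t = 32

t = 28: 29 is prime.
t = 29: 29 is prime.
t = 30: 31 is prime.
t = 31: 31 is prime.
t = 32: 32 = 2 × 16; 33 = 3 × 11; 34 = 2 × 17; 35 = 5 × 7 — all composite.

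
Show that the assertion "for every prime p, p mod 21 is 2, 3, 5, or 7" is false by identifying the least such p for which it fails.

p = 11

p = 2: 2 mod 21 = 2.
p = 3: 3 mod 21 = 3.
p = 5: 5 mod 21 = 5.
p = 7: 7 mod 21 = 7.
p = 11: 11 mod 21 = 11 — not in {2, 3, 5, 7}.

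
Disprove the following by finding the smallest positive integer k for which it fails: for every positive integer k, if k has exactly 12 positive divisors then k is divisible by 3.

We need the least positive integer k for which k has exactly 12 positive divisors but k is not divisible by 3.
k = 60: τ(60) = 12; 60 mod 3 = 0.
k = 72: τ(72) = 12; 72 mod 3 = 0.
k = 84: τ(84) = 12; 84 mod 3 = 0.
k = 90: τ(90) = 12; 90 mod 3 = 0.
k = 96: τ(96) = 12; 96 mod 3 = 0.
k = 108: τ(108) = 12; 108 mod 3 = 0.
k = 126: τ(126) = 12; 126 mod 3 = 0.
k = 132: τ(132) = 12; 132 mod 3 = 0.
k = 140: τ(140) = 12; 140 mod 3 = 2.

k = 140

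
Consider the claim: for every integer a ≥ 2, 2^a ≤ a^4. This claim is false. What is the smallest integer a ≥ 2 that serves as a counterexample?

Check each integer a ≥ 2 in order until 2^a > a^4.
For a = 2, 3, 4, 5, …, 14, 15, 16 the conclusion holds.
a = 17: 2^a = 131072 and a^4 = 83521, so 131072 > 83521.
So a = 17 is the smallest counterexample.

a = 17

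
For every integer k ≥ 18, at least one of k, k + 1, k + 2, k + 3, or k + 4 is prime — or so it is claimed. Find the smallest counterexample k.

k = 24

We need the least integer k ≥ 18 for which k, k + 1, k + 2, k + 3, k + 4 are all composite.
For k = 18, 19, 20, 21, 22, 23 the conclusion holds.
k = 24: 24 = 2 × 12; 25 = 5 × 5; 26 = 2 × 13; 27 = 3 × 9; 28 = 2 × 14 — all composite.
Hence k = 24 is a counterexample.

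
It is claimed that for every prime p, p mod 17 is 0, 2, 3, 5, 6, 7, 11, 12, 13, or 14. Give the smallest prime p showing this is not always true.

Check each prime p in order until the claim fails.
For p = 2, 3, 5, 7, …, 31, 37, 41 the conclusion holds.
p = 43: 43 mod 17 = 9 — not in {0, 2, 3, 5, 6, 7, 11, 12, 13, 14}.

p = 43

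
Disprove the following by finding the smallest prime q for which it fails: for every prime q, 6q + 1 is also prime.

A counterexample is any prime q such that 6q + 1 is not prime; we check each in order.
For q = 2, 3, 5, 7, 11, 13, 17 the conclusion holds.
q = 19: 6q + 1 = 115 = 5 × 23, not prime.

q = 19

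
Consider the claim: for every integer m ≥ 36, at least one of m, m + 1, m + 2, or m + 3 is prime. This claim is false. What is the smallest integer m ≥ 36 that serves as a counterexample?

Check each integer m ≥ 36 in order until m, m + 1, m + 2, m + 3 are all composite.
For m = 36, 37, 38, 39, …, 45, 46, 47 the conclusion holds.
m = 48: 48 = 2 × 24; 49 = 7 × 7; 50 = 2 × 25; 51 = 3 × 17 — all composite.

m = 48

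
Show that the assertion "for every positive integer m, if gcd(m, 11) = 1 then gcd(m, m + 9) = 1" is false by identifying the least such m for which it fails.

m = 3

A counterexample is any positive integer m such that gcd(m, 11) = 1 but gcd(m, m + 9) > 1; we check each in order.
m = 1: gcd(1, 10) = 1.
m = 2: gcd(2, 11) = 1.
m = 3: gcd(3, 12) = 3.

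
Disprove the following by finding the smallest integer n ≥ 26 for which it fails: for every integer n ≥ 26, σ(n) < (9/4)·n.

n = 30

n = 26: σ(26) = 42; 42 < 117/2.
n = 27: σ(27) = 40; 40 < 243/4.
n = 28: σ(28) = 56; 56 < 63.
n = 29: σ(29) = 30; 30 < 261/4.
n = 30: σ(30) = 72; 72 ≥ 135/2.
Hence n = 30 is a counterexample.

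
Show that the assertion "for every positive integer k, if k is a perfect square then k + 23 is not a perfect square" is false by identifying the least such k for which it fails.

k = 121

The first 10 eligible values, up to k = 100, all satisfy the conclusion.
k = 121: 121 = 11² and 121 + 23 = 144 = 12².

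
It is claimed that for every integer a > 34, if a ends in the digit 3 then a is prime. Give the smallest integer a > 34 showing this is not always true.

a = 63

For a = 43, 53 the conclusion holds.
a = 63: 63 ends in 3; 63 = 3 × 21, composite.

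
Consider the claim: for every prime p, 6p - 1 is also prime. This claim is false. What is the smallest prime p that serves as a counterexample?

We need the least prime p for which 6p - 1 is not prime.
The first 4 eligible values, up to p = 7, all satisfy the conclusion.
p = 11: 6p - 1 = 65 = 5 × 13, not prime.

p = 11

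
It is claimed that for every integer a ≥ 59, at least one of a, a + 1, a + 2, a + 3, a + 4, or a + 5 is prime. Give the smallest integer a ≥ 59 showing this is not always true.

a = 90

The first 31 eligible values, up to a = 89, all satisfy the conclusion.
a = 90: 90 = 2 × 45; 91 = 7 × 13; 92 = 2 × 46; 93 = 3 × 31; 94 = 2 × 47; 95 = 5 × 19 — all composite.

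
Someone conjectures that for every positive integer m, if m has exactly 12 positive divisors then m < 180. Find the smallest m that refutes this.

The first 12 eligible values, up to m = 160, all satisfy the conclusion.
m = 198: τ(198) = 12; 198 ≥ 180.
Thus m = 198 disproves the claim, and no smaller m works.

m = 198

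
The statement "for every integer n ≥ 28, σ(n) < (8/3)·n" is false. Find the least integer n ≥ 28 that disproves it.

n = 60

For n = 28, 29, 30, 31, …, 57, 58, 59 the conclusion holds.
n = 60: σ(60) = 168; 168 ≥ 160.
Thus n = 60 disproves the claim, and no smaller n works.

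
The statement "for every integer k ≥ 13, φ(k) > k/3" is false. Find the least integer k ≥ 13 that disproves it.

k = 18

Check each integer k ≥ 13 in order until the claim fails.
For k = 13, 14, 15, 16, 17 the conclusion holds.
k = 18: φ(18) = 6 and 18/3 = 6, so φ(18) ≤ 18/3.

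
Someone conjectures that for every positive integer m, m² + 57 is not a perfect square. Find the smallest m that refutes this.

For m = 1, 2, 3, 4, 5, 6, 7 the conclusion holds.
m = 8: 8² + 57 = 121 = 11², a perfect square.
Thus m = 8 disproves the claim, and no smaller m works.

m = 8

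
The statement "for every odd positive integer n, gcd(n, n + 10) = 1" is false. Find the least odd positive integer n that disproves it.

n = 5

Check each odd positive integer n in order until gcd(n, n + 10) > 1.
For n = 1, 3 the conclusion holds.
n = 5: gcd(5, 15) = 5.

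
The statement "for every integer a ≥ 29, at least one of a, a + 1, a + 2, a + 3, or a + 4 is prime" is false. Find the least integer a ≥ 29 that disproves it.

Check each integer a ≥ 29 in order until a, a + 1, a + 2, a + 3, a + 4 are all composite.
For a = 29, 30, 31 the conclusion holds.
a = 32: 32 = 2 × 16; 33 = 3 × 11; 34 = 2 × 17; 35 = 5 × 7; 36 = 2 × 18 — all composite.

a = 32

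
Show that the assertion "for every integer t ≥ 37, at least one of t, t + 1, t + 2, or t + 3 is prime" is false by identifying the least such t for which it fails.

t = 48

For t = 37, 38, 39, 40, …, 45, 46, 47 the conclusion holds.
t = 48: 48 = 2 × 24; 49 = 7 × 7; 50 = 2 × 25; 51 = 3 × 17 — all composite.
So t = 48 is the smallest counterexample.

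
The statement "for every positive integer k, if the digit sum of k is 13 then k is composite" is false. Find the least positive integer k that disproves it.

k = 67

We need the least positive integer k for which the digit sum of k is 13 but k is prime.
For k = 49, 58 the conclusion holds.
k = 67: digit sum 13; 67 is prime, not composite.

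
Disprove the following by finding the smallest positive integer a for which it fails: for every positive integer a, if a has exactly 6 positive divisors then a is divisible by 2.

The first 6 eligible values, up to a = 44, all satisfy the conclusion.
a = 45: τ(45) = 6; 45 mod 2 = 1.

a = 45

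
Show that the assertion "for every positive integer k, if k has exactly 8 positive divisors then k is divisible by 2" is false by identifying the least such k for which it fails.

The first 12 eligible values, up to k = 104, all satisfy the conclusion.
k = 105: τ(105) = 8; 105 mod 2 = 1.
Hence k = 105 is a counterexample.

k = 105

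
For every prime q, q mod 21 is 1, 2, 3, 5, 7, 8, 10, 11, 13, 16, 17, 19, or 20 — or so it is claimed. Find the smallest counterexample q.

q = 67

We need the least prime q for which the claim fails.
The first 18 eligible values, up to q = 61, all satisfy the conclusion.
q = 67: 67 mod 21 = 4 — not in {1, 2, 3, 5, 7, 8, 10, 11, 13, 16, 17, 19, 20}.
So q = 67 is the smallest counterexample.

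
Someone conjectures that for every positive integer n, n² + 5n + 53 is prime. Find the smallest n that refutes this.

n = 3

For n = 1, 2 the conclusion holds.
n = 3: n² + 5n + 53 = 77 = 7 × 11, composite.
So n = 3 is the smallest counterexample.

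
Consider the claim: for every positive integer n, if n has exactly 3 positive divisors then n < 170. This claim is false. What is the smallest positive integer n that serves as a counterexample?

We need the least positive integer n for which n has exactly 3 positive divisors but the claim fails.
n = 4: τ(4) = 3; 4 < 170.
n = 9: τ(9) = 3; 9 < 170.
n = 25: τ(25) = 3; 25 < 170.
n = 49: τ(49) = 3; 49 < 170.
n = 121: τ(121) = 3; 121 < 170.
n = 169: τ(169) = 3; 169 < 170.
n = 289: τ(289) = 3; 289 ≥ 170.
So n = 289 is the smallest counterexample.

n = 289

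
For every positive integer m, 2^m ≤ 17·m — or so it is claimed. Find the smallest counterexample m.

m = 1: 2^m = 2 and 17·m = 17, so 2 ≤ 17.
m = 2: 2^m = 4 and 17·m = 34, so 4 ≤ 34.
m = 3: 2^m = 8 and 17·m = 51, so 8 ≤ 51.
m = 4: 2^m = 16 and 17·m = 68, so 16 ≤ 68.
m = 5: 2^m = 32 and 17·m = 85, so 32 ≤ 85.
m = 6: 2^m = 64 and 17·m = 102, so 64 ≤ 102.
m = 7: 2^m = 128 and 17·m = 119, so 128 > 119.

m = 7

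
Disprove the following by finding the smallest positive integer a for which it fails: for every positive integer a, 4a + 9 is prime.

a = 3

A counterexample is any positive integer a such that 4a + 9 is not prime; we check each in order.
For a = 1, 2 the conclusion holds.
a = 3: 4a + 9 = 21 = 3 × 7, composite.
Hence a = 3 is a counterexample.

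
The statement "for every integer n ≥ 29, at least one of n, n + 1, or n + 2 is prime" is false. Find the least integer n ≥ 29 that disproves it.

We need the least integer n ≥ 29 for which n, n + 1, n + 2 are all composite.
n = 29: 29 is prime.
n = 30: 31 is prime.
n = 31: 31 is prime.
n = 32: 32 = 2 × 16; 33 = 3 × 11; 34 = 2 × 17 — all composite.
Hence n = 32 is a counterexample.

n = 32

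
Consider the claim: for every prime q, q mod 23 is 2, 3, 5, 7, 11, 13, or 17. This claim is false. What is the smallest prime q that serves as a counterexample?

q = 19

A counterexample is any prime q such that the claim fails; we check each in order.
The first 7 eligible values, up to q = 17, all satisfy the conclusion.
q = 19: 19 mod 23 = 19 — not in {2, 3, 5, 7, 11, 13, 17}.
So q = 19 is the smallest counterexample.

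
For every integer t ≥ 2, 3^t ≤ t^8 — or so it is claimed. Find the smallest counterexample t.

t = 23

We need the least integer t ≥ 2 for which 3^t > t^8.
The first 21 eligible values, up to t = 22, all satisfy the conclusion.
t = 23: 3^t = 94143178827 and t^8 = 78310985281, so 94143178827 > 78310985281.
So t = 23 is the smallest counterexample.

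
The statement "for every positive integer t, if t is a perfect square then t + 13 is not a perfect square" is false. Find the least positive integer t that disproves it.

We need the least positive integer t for which t is a perfect square but t + 13 is a perfect square.
t = 1: 1 + 13 = 14, not a perfect square.
t = 4: 4 + 13 = 17, not a perfect square.
t = 9: 9 + 13 = 22, not a perfect square.
t = 16: 16 + 13 = 29, not a perfect square.
t = 25: 25 + 13 = 38, not a perfect square.
t = 36: 36 = 6² and 36 + 13 = 49 = 7².

t = 36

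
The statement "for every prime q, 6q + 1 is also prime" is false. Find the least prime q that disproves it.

For q = 2, 3, 5, 7, 11, 13, 17 the conclusion holds.
q = 19: 6q + 1 = 115 = 5 × 23, not prime.

q = 19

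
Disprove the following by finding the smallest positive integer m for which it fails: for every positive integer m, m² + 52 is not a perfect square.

We need the least positive integer m for which m² + 52 is a perfect square.
For m = 1, 2, 3, 4, …, 9, 10, 11 the conclusion holds.
m = 12: 12² + 52 = 196 = 14², a perfect square.
Thus m = 12 disproves the claim, and no smaller m works.

m = 12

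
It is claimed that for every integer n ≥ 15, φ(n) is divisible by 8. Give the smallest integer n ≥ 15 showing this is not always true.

n = 18

A counterexample is any integer n ≥ 15 such that φ(n) is not divisible by 8; we check each in order.
For n = 15, 16, 17 the conclusion holds.
n = 18: φ(18) = 6; 6 mod 8 = 6.
Thus n = 18 disproves the claim, and no smaller n works.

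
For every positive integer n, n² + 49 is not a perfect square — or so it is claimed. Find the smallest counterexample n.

n = 24

We need the least positive integer n for which n² + 49 is a perfect square.
The first 23 eligible values, up to n = 23, all satisfy the conclusion.
n = 24: 24² + 49 = 625 = 25², a perfect square.
Hence n = 24 is a counterexample.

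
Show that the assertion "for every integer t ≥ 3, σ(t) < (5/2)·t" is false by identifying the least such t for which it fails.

Check each integer t ≥ 3 in order until the claim fails.
The first 21 eligible values, up to t = 23, all satisfy the conclusion.
t = 24: σ(24) = 60; 60 ≥ 60.

t = 24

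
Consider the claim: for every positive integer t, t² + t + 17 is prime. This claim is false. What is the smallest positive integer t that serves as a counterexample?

t = 16

For t = 1, 2, 3, 4, …, 13, 14, 15 the conclusion holds.
t = 16: t² + t + 17 = 289 = 17 × 17, composite.
So t = 16 is the smallest counterexample.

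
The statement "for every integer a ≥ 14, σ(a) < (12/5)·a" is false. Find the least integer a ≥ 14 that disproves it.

a = 24

For a = 14, 15, 16, 17, 18, 19, 20, 21, 22, 23 the conclusion holds.
a = 24: σ(24) = 60; 60 ≥ 288/5.
So a = 24 is the smallest counterexample.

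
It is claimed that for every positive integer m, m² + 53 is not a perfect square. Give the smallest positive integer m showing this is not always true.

m = 26

We need the least positive integer m for which m² + 53 is a perfect square.
For m = 1, 2, 3, 4, …, 23, 24, 25 the conclusion holds.
m = 26: 26² + 53 = 729 = 27², a perfect square.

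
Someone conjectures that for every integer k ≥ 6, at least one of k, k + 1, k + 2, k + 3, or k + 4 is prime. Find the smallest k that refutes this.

k = 24

A counterexample is any integer k ≥ 6 such that k, k + 1, k + 2, k + 3, k + 4 are all composite; we check each in order.
The first 18 eligible values, up to k = 23, all satisfy the conclusion.
k = 24: 24 = 2 × 12; 25 = 5 × 5; 26 = 2 × 13; 27 = 3 × 9; 28 = 2 × 14 — all composite.
So k = 24 is the smallest counterexample.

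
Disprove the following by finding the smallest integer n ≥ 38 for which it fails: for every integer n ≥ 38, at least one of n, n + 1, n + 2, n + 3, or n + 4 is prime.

A counterexample is any integer n ≥ 38 such that n, n + 1, n + 2, n + 3, n + 4 are all composite; we check each in order.
For n = 38, 39, 40, 41, 42, 43, 44, 45, 46, 47 the conclusion holds.
n = 48: 48 = 2 × 24; 49 = 7 × 7; 50 = 2 × 25; 51 = 3 × 17; 52 = 2 × 26 — all composite.
Thus n = 48 disproves the claim, and no smaller n works.

n = 48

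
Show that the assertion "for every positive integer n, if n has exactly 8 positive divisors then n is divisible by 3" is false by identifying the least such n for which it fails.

n = 40

We need the least positive integer n for which n has exactly 8 positive divisors but n is not divisible by 3.
n = 24: τ(24) = 8; 24 mod 3 = 0.
n = 30: τ(30) = 8; 30 mod 3 = 0.
n = 40: τ(40) = 8; 40 mod 3 = 1.
Thus n = 40 disproves the claim, and no smaller n works.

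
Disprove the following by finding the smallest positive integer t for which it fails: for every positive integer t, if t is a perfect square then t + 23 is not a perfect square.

t = 121

Check each positive integer t in order until t is a perfect square but t + 23 is a perfect square.
For t = 1, 4, 9, 16, 25, 36, 49, 64, 81, 100 the conclusion holds.
t = 121: 121 = 11² and 121 + 23 = 144 = 12².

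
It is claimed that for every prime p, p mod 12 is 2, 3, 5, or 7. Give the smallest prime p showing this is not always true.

p = 11

The first 4 eligible values, up to p = 7, all satisfy the conclusion.
p = 11: 11 mod 12 = 11 — not in {2, 3, 5, 7}.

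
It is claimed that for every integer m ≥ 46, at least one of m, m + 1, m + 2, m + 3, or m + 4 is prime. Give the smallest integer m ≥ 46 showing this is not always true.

We need the least integer m ≥ 46 for which m, m + 1, m + 2, m + 3, m + 4 are all composite.
For m = 46, 47 the conclusion holds.
m = 48: 48 = 2 × 24; 49 = 7 × 7; 50 = 2 × 25; 51 = 3 × 17; 52 = 2 × 26 — all composite.
Hence m = 48 is a counterexample.

m = 48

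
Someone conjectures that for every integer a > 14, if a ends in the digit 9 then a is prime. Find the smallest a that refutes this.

a = 39

For a = 19, 29 the conclusion holds.
a = 39: 39 ends in 9; 39 = 3 × 13, composite.
Hence a = 39 is a counterexample.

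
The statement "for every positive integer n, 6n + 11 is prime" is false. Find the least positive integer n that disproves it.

We need the least positive integer n for which 6n + 11 is not prime.
For n = 1, 2, 3 the conclusion holds.
n = 4: 6n + 11 = 35 = 5 × 7, composite.

n = 4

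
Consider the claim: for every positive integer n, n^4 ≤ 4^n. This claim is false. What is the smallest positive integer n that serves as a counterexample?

n = 3

A counterexample is any positive integer n such that n^4 > 4^n; we check each in order.
For n = 1, 2 the conclusion holds.
n = 3: n^4 = 81 and 4^n = 64, so 81 > 64.
So n = 3 is the smallest counterexample.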